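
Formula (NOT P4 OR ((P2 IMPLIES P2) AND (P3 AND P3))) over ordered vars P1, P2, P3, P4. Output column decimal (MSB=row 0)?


Formula: (NOT P4 OR ((P2 IMPLIES P2) AND (P3 AND P3))) over P1, P2, P3, P4 (16 rows)
Evaluate each row (bits = P1,P2,P3,P4, MSB first):
  row 0 [0000]: (NOT 0 OR ((0 IMPLIES 0) AND (0 AND 0))) -> 1
  row 1 [0001]: (NOT 1 OR ((0 IMPLIES 0) AND (0 AND 0))) -> 0
  row 2 [0010]: (NOT 0 OR ((0 IMPLIES 0) AND (1 AND 1))) -> 1
  row 3 [0011]: (NOT 1 OR ((0 IMPLIES 0) AND (1 AND 1))) -> 1
  row 4 [0100]: (NOT 0 OR ((1 IMPLIES 1) AND (0 AND 0))) -> 1
  row 5 [0101]: (NOT 1 OR ((1 IMPLIES 1) AND (0 AND 0))) -> 0
  row 6 [0110]: (NOT 0 OR ((1 IMPLIES 1) AND (1 AND 1))) -> 1
  row 7 [0111]: (NOT 1 OR ((1 IMPLIES 1) AND (1 AND 1))) -> 1
  row 8 [1000]: (NOT 0 OR ((0 IMPLIES 0) AND (0 AND 0))) -> 1
  row 9 [1001]: (NOT 1 OR ((0 IMPLIES 0) AND (0 AND 0))) -> 0
  row 10 [1010]: (NOT 0 OR ((0 IMPLIES 0) AND (1 AND 1))) -> 1
  row 11 [1011]: (NOT 1 OR ((0 IMPLIES 0) AND (1 AND 1))) -> 1
  row 12 [1100]: (NOT 0 OR ((1 IMPLIES 1) AND (0 AND 0))) -> 1
  row 13 [1101]: (NOT 1 OR ((1 IMPLIES 1) AND (0 AND 0))) -> 0
  row 14 [1110]: (NOT 0 OR ((1 IMPLIES 1) AND (1 AND 1))) -> 1
  row 15 [1111]: (NOT 1 OR ((1 IMPLIES 1) AND (1 AND 1))) -> 1
Full result column, 4 rows per line (P1,P2 fixed per line; P3,P4 runs 00..11 left to right):
  rows 0-3 [P1,P2=00]: 1011  = hex B
  rows 4-7 [P1,P2=01]: 1011  = hex B
  rows 8-11 [P1,P2=10]: 1011  = hex B
  rows 12-15 [P1,P2=11]: 1011  = hex B
Output column (row 0 .. row 15) = 1011101110111011
Output column grouped in 4s = 1011 1011 1011 1011 = 0xBBBB
Convert to decimal digit by digit (value = value*16 + digit):
  B -> 11
  11*16 + 11 (B) = 187
  187*16 + 11 (B) = 3003
  3003*16 + 11 (B) = 48059
Decimal = 48059

48059


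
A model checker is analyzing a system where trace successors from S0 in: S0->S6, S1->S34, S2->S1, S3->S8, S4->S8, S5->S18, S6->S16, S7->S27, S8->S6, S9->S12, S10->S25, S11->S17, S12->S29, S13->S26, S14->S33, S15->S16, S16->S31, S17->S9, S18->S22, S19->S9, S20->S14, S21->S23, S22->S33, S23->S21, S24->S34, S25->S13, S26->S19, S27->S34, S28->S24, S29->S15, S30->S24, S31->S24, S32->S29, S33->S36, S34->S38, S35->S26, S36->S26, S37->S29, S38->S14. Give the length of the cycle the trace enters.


Trace from S0 until a state repeats:
  S0 -> S6 -> S16 -> S31 -> S24 -> S34 -> S38 -> S14 -> S33 -> S36 -> S26 -> S19 -> S9 -> S12 -> S29 -> S15 -> S16
S16 first seen at step 2, revisited at step 16.
Cycle length = 16 - 2 = 14

14


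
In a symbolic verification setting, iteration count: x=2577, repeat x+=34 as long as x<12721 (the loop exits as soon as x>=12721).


Step 1: x goes from 2577 toward 12721 by 34; the body runs while x<12721, so iterations = ceil((bound-start)/step)
Step 2: Distance=10144
Step 3: ceil(10144/34)=299

299


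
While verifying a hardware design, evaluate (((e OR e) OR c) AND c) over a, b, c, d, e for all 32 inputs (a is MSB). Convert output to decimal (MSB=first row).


Formula: (((e OR e) OR c) AND c) over a, b, c, d, e (32 rows)
Evaluate each row (bits = a,b,c,d,e, MSB first):
  row 0 [00000]: (((0 OR 0) OR 0) AND 0) -> 0
  row 1 [00001]: (((1 OR 1) OR 0) AND 0) -> 0
  row 2 [00010]: (((0 OR 0) OR 0) AND 0) -> 0
  row 3 [00011]: (((1 OR 1) OR 0) AND 0) -> 0
  row 4 [00100]: (((0 OR 0) OR 1) AND 1) -> 1
  row 5 [00101]: (((1 OR 1) OR 1) AND 1) -> 1
  row 6 [00110]: (((0 OR 0) OR 1) AND 1) -> 1
  row 7 [00111]: (((1 OR 1) OR 1) AND 1) -> 1
  row 8 [01000]: (((0 OR 0) OR 0) AND 0) -> 0
  row 9 [01001]: (((1 OR 1) OR 0) AND 0) -> 0
  row 10 [01010]: (((0 OR 0) OR 0) AND 0) -> 0
  row 11 [01011]: (((1 OR 1) OR 0) AND 0) -> 0
  row 12 [01100]: (((0 OR 0) OR 1) AND 1) -> 1
  row 13 [01101]: (((1 OR 1) OR 1) AND 1) -> 1
  row 14 [01110]: (((0 OR 0) OR 1) AND 1) -> 1
  row 15 [01111]: (((1 OR 1) OR 1) AND 1) -> 1
  row 16 [10000]: (((0 OR 0) OR 0) AND 0) -> 0
  row 17 [10001]: (((1 OR 1) OR 0) AND 0) -> 0
  row 18 [10010]: (((0 OR 0) OR 0) AND 0) -> 0
  row 19 [10011]: (((1 OR 1) OR 0) AND 0) -> 0
  row 20 [10100]: (((0 OR 0) OR 1) AND 1) -> 1
  row 21 [10101]: (((1 OR 1) OR 1) AND 1) -> 1
  row 22 [10110]: (((0 OR 0) OR 1) AND 1) -> 1
  row 23 [10111]: (((1 OR 1) OR 1) AND 1) -> 1
  row 24 [11000]: (((0 OR 0) OR 0) AND 0) -> 0
  row 25 [11001]: (((1 OR 1) OR 0) AND 0) -> 0
  row 26 [11010]: (((0 OR 0) OR 0) AND 0) -> 0
  row 27 [11011]: (((1 OR 1) OR 0) AND 0) -> 0
  row 28 [11100]: (((0 OR 0) OR 1) AND 1) -> 1
  row 29 [11101]: (((1 OR 1) OR 1) AND 1) -> 1
  row 30 [11110]: (((0 OR 0) OR 1) AND 1) -> 1
  row 31 [11111]: (((1 OR 1) OR 1) AND 1) -> 1
Full result column, 4 rows per line (a,b,c fixed per line; d,e runs 00..11 left to right):
  rows 0-3 [a,b,c=000]: 0000  = hex 0
  rows 4-7 [a,b,c=001]: 1111  = hex F
  rows 8-11 [a,b,c=010]: 0000  = hex 0
  rows 12-15 [a,b,c=011]: 1111  = hex F
  rows 16-19 [a,b,c=100]: 0000  = hex 0
  rows 20-23 [a,b,c=101]: 1111  = hex F
  rows 24-27 [a,b,c=110]: 0000  = hex 0
  rows 28-31 [a,b,c=111]: 1111  = hex F
Output column (row 0 .. row 31) = 00001111000011110000111100001111
Output column grouped in 4s = 0000 1111 0000 1111 0000 1111 0000 1111 = 0x0F0F0F0F
Convert to decimal digit by digit (value = value*16 + digit):
  0 -> 0
  0*16 + 15 (F) = 15
  15*16 + 0 = 240
  240*16 + 15 (F) = 3855
  3855*16 + 0 = 61680
  61680*16 + 15 (F) = 986895
  986895*16 + 0 = 15790320
  15790320*16 + 15 (F) = 252645135
Decimal = 252645135

252645135


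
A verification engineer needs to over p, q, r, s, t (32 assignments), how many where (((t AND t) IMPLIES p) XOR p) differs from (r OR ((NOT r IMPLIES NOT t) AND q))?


F1 = (((t AND t) IMPLIES p) XOR p)
F2 = (r OR ((NOT r IMPLIES NOT t) AND q))
Evaluate both on each of 32 rows (bits = p,q,r,s,t):
  row 0 [00000]: F1=1 F2=0 (differ) -> 1
  row 1 [00001]: F1=0 F2=0 -> 0
  row 2 [00010]: F1=1 F2=0 (differ) -> 1
  row 3 [00011]: F1=0 F2=0 -> 0
  row 4 [00100]: F1=1 F2=1 -> 0
  row 5 [00101]: F1=0 F2=1 (differ) -> 1
  row 6 [00110]: F1=1 F2=1 -> 0
  row 7 [00111]: F1=0 F2=1 (differ) -> 1
  row 8 [01000]: F1=1 F2=1 -> 0
  row 9 [01001]: F1=0 F2=0 -> 0
  row 10 [01010]: F1=1 F2=1 -> 0
  row 11 [01011]: F1=0 F2=0 -> 0
  row 12 [01100]: F1=1 F2=1 -> 0
  row 13 [01101]: F1=0 F2=1 (differ) -> 1
  row 14 [01110]: F1=1 F2=1 -> 0
  row 15 [01111]: F1=0 F2=1 (differ) -> 1
  row 16 [10000]: F1=0 F2=0 -> 0
  row 17 [10001]: F1=0 F2=0 -> 0
  row 18 [10010]: F1=0 F2=0 -> 0
  row 19 [10011]: F1=0 F2=0 -> 0
  row 20 [10100]: F1=0 F2=1 (differ) -> 1
  row 21 [10101]: F1=0 F2=1 (differ) -> 1
  row 22 [10110]: F1=0 F2=1 (differ) -> 1
  row 23 [10111]: F1=0 F2=1 (differ) -> 1
  row 24 [11000]: F1=0 F2=1 (differ) -> 1
  row 25 [11001]: F1=0 F2=0 -> 0
  row 26 [11010]: F1=0 F2=1 (differ) -> 1
  row 27 [11011]: F1=0 F2=0 -> 0
  row 28 [11100]: F1=0 F2=1 (differ) -> 1
  row 29 [11101]: F1=0 F2=1 (differ) -> 1
  row 30 [11110]: F1=0 F2=1 (differ) -> 1
  row 31 [11111]: F1=0 F2=1 (differ) -> 1
Full result column, 8 rows per line (p,q fixed per line; r,s,t runs 000..111 left to right):
  rows 0-7 [p,q=00]: 10100101  (ones: 4)
  rows 8-15 [p,q=01]: 00000101  (ones: 2)
  rows 16-23 [p,q=10]: 00001111  (ones: 4)
  rows 24-31 [p,q=11]: 10101111  (ones: 6)
Disagreements = 4+2+4+6 = 16

16


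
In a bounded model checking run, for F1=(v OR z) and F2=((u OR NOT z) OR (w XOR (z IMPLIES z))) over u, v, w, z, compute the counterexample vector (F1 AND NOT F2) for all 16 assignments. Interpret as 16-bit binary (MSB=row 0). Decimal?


F1 = (v OR z)
F2 = ((u OR NOT z) OR (w XOR (z IMPLIES z)))
Counterexample to F1=>F2 is where F1=1 and F2=0.
Evaluate each row (bits = u,v,w,z, MSB first):
  row 0 [0000]: F1=0 F2=1 -> F1&~F2 -> 0
  row 1 [0001]: F1=1 F2=1 -> F1&~F2 -> 0
  row 2 [0010]: F1=0 F2=1 -> F1&~F2 -> 0
  row 3 [0011]: F1=1 F2=0 -> F1&~F2 -> 1
  row 4 [0100]: F1=1 F2=1 -> F1&~F2 -> 0
  row 5 [0101]: F1=1 F2=1 -> F1&~F2 -> 0
  row 6 [0110]: F1=1 F2=1 -> F1&~F2 -> 0
  row 7 [0111]: F1=1 F2=0 -> F1&~F2 -> 1
  row 8 [1000]: F1=0 F2=1 -> F1&~F2 -> 0
  row 9 [1001]: F1=1 F2=1 -> F1&~F2 -> 0
  row 10 [1010]: F1=0 F2=1 -> F1&~F2 -> 0
  row 11 [1011]: F1=1 F2=1 -> F1&~F2 -> 0
  row 12 [1100]: F1=1 F2=1 -> F1&~F2 -> 0
  row 13 [1101]: F1=1 F2=1 -> F1&~F2 -> 0
  row 14 [1110]: F1=1 F2=1 -> F1&~F2 -> 0
  row 15 [1111]: F1=1 F2=1 -> F1&~F2 -> 0
Full result column, 4 rows per line (u,v fixed per line; w,z runs 00..11 left to right):
  rows 0-3 [u,v=00]: 0001  = hex 1
  rows 4-7 [u,v=01]: 0001  = hex 1
  rows 8-11 [u,v=10]: 0000  = hex 0
  rows 12-15 [u,v=11]: 0000  = hex 0
Counterexample vector (row 0 .. row 15) = 0001000100000000
Output column grouped in 4s = 0001 0001 0000 0000 = 0x1100
Convert to decimal digit by digit (value = value*16 + digit):
  1 -> 1
  1*16 + 1 = 17
  17*16 + 0 = 272
  272*16 + 0 = 4352
Decimal = 4352

4352


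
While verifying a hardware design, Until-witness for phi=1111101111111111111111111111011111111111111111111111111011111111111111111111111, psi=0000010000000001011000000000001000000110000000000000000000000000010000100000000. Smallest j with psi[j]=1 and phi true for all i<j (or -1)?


(phi U psi) at 0: need smallest j with psi[j]=1 and phi[i]=1 for all i in [0,j).
Scan from step 0:
  step 0: phi=1, psi=0 -> continue
  step 1: phi=1, psi=0 -> continue
  step 2: phi=1, psi=0 -> continue
  step 3: phi=1, psi=0 -> continue
  step 5: psi=1 and phi held for [0,5) -> witness found
Witness step = 5

5


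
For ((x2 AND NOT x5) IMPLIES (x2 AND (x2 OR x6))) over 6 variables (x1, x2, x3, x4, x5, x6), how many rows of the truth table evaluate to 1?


Formula: ((x2 AND NOT x5) IMPLIES (x2 AND (x2 OR x6))) over 6 vars (64 rows)
Evaluate each row (x1, x2, x3, x4, x5, x6 as bits, MSB first):
  row 0 [000000]: ((0 AND NOT 0) IMPLIES (0 AND (0 OR 0))) -> 1
  row 1 [000001]: ((0 AND NOT 0) IMPLIES (0 AND (0 OR 1))) -> 1
  row 2 [000010]: ((0 AND NOT 1) IMPLIES (0 AND (0 OR 0))) -> 1
  row 3 [000011]: ((0 AND NOT 1) IMPLIES (0 AND (0 OR 1))) -> 1
  row 4 [000100]: ((0 AND NOT 0) IMPLIES (0 AND (0 OR 0))) -> 1
  (every remaining row is evaluated the same way; all 64 results are listed next)
Full result column, 8 rows per line (x1,x2,x3 fixed per line; x4,x5,x6 runs 000..111 left to right):
  rows 0-7 [x1,x2,x3=000]: 11111111  (ones: 8)
  rows 8-15 [x1,x2,x3=001]: 11111111  (ones: 8)
  rows 16-23 [x1,x2,x3=010]: 11111111  (ones: 8)
  rows 24-31 [x1,x2,x3=011]: 11111111  (ones: 8)
  rows 32-39 [x1,x2,x3=100]: 11111111  (ones: 8)
  rows 40-47 [x1,x2,x3=101]: 11111111  (ones: 8)
  rows 48-55 [x1,x2,x3=110]: 11111111  (ones: 8)
  rows 56-63 [x1,x2,x3=111]: 11111111  (ones: 8)
Count of 1-rows = 8+8+8+8+8+8+8+8 = 64

64


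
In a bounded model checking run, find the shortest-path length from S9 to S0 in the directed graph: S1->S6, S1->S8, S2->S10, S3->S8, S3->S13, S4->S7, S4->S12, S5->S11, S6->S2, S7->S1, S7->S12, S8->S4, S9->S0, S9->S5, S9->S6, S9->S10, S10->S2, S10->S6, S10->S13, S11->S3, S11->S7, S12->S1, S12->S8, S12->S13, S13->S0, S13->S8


BFS layer-by-layer from S9:
  dist 0: {S9}
  dist 1: {S0, S5, S6, S10}
  -> S0 reached at distance 1
Shortest path length = 1

1


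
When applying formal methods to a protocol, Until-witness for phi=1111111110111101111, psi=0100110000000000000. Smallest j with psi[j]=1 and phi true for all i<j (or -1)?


(phi U psi) at 0: need smallest j with psi[j]=1 and phi[i]=1 for all i in [0,j).
Scan from step 0:
  step 0: phi=1, psi=0 -> continue
  step 1: psi=1 and phi held for [0,1) -> witness found
Witness step = 1

1


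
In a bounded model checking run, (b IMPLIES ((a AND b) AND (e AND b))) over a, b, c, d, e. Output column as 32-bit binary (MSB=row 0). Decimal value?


Formula: (b IMPLIES ((a AND b) AND (e AND b))) over a, b, c, d, e (32 rows)
Evaluate each row (bits = a,b,c,d,e, MSB first):
  row 0 [00000]: (0 IMPLIES ((0 AND 0) AND (0 AND 0))) -> 1
  row 1 [00001]: (0 IMPLIES ((0 AND 0) AND (1 AND 0))) -> 1
  row 2 [00010]: (0 IMPLIES ((0 AND 0) AND (0 AND 0))) -> 1
  row 3 [00011]: (0 IMPLIES ((0 AND 0) AND (1 AND 0))) -> 1
  row 4 [00100]: (0 IMPLIES ((0 AND 0) AND (0 AND 0))) -> 1
  row 5 [00101]: (0 IMPLIES ((0 AND 0) AND (1 AND 0))) -> 1
  row 6 [00110]: (0 IMPLIES ((0 AND 0) AND (0 AND 0))) -> 1
  row 7 [00111]: (0 IMPLIES ((0 AND 0) AND (1 AND 0))) -> 1
  row 8 [01000]: (1 IMPLIES ((0 AND 1) AND (0 AND 1))) -> 0
  row 9 [01001]: (1 IMPLIES ((0 AND 1) AND (1 AND 1))) -> 0
  row 10 [01010]: (1 IMPLIES ((0 AND 1) AND (0 AND 1))) -> 0
  row 11 [01011]: (1 IMPLIES ((0 AND 1) AND (1 AND 1))) -> 0
  row 12 [01100]: (1 IMPLIES ((0 AND 1) AND (0 AND 1))) -> 0
  row 13 [01101]: (1 IMPLIES ((0 AND 1) AND (1 AND 1))) -> 0
  row 14 [01110]: (1 IMPLIES ((0 AND 1) AND (0 AND 1))) -> 0
  row 15 [01111]: (1 IMPLIES ((0 AND 1) AND (1 AND 1))) -> 0
  row 16 [10000]: (0 IMPLIES ((1 AND 0) AND (0 AND 0))) -> 1
  row 17 [10001]: (0 IMPLIES ((1 AND 0) AND (1 AND 0))) -> 1
  row 18 [10010]: (0 IMPLIES ((1 AND 0) AND (0 AND 0))) -> 1
  row 19 [10011]: (0 IMPLIES ((1 AND 0) AND (1 AND 0))) -> 1
  row 20 [10100]: (0 IMPLIES ((1 AND 0) AND (0 AND 0))) -> 1
  row 21 [10101]: (0 IMPLIES ((1 AND 0) AND (1 AND 0))) -> 1
  row 22 [10110]: (0 IMPLIES ((1 AND 0) AND (0 AND 0))) -> 1
  row 23 [10111]: (0 IMPLIES ((1 AND 0) AND (1 AND 0))) -> 1
  row 24 [11000]: (1 IMPLIES ((1 AND 1) AND (0 AND 1))) -> 0
  row 25 [11001]: (1 IMPLIES ((1 AND 1) AND (1 AND 1))) -> 1
  row 26 [11010]: (1 IMPLIES ((1 AND 1) AND (0 AND 1))) -> 0
  row 27 [11011]: (1 IMPLIES ((1 AND 1) AND (1 AND 1))) -> 1
  row 28 [11100]: (1 IMPLIES ((1 AND 1) AND (0 AND 1))) -> 0
  row 29 [11101]: (1 IMPLIES ((1 AND 1) AND (1 AND 1))) -> 1
  row 30 [11110]: (1 IMPLIES ((1 AND 1) AND (0 AND 1))) -> 0
  row 31 [11111]: (1 IMPLIES ((1 AND 1) AND (1 AND 1))) -> 1
Full result column, 4 rows per line (a,b,c fixed per line; d,e runs 00..11 left to right):
  rows 0-3 [a,b,c=000]: 1111  = hex F
  rows 4-7 [a,b,c=001]: 1111  = hex F
  rows 8-11 [a,b,c=010]: 0000  = hex 0
  rows 12-15 [a,b,c=011]: 0000  = hex 0
  rows 16-19 [a,b,c=100]: 1111  = hex F
  rows 20-23 [a,b,c=101]: 1111  = hex F
  rows 24-27 [a,b,c=110]: 0101  = hex 5
  rows 28-31 [a,b,c=111]: 0101  = hex 5
Output column (row 0 .. row 31) = 11111111000000001111111101010101
Output column grouped in 4s = 1111 1111 0000 0000 1111 1111 0101 0101 = 0xFF00FF55
Convert to decimal digit by digit (value = value*16 + digit):
  F -> 15
  15*16 + 15 (F) = 255
  255*16 + 0 = 4080
  4080*16 + 0 = 65280
  65280*16 + 15 (F) = 1044495
  1044495*16 + 15 (F) = 16711935
  16711935*16 + 5 = 267390965
  267390965*16 + 5 = 4278255445
Decimal = 4278255445

4278255445


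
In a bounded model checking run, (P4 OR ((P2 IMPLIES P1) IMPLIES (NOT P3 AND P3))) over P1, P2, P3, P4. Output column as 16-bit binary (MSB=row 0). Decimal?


Formula: (P4 OR ((P2 IMPLIES P1) IMPLIES (NOT P3 AND P3))) over P1, P2, P3, P4 (16 rows)
Evaluate each row (bits = P1,P2,P3,P4, MSB first):
  row 0 [0000]: (0 OR ((0 IMPLIES 0) IMPLIES (NOT 0 AND 0))) -> 0
  row 1 [0001]: (1 OR ((0 IMPLIES 0) IMPLIES (NOT 0 AND 0))) -> 1
  row 2 [0010]: (0 OR ((0 IMPLIES 0) IMPLIES (NOT 1 AND 1))) -> 0
  row 3 [0011]: (1 OR ((0 IMPLIES 0) IMPLIES (NOT 1 AND 1))) -> 1
  row 4 [0100]: (0 OR ((1 IMPLIES 0) IMPLIES (NOT 0 AND 0))) -> 1
  row 5 [0101]: (1 OR ((1 IMPLIES 0) IMPLIES (NOT 0 AND 0))) -> 1
  row 6 [0110]: (0 OR ((1 IMPLIES 0) IMPLIES (NOT 1 AND 1))) -> 1
  row 7 [0111]: (1 OR ((1 IMPLIES 0) IMPLIES (NOT 1 AND 1))) -> 1
  row 8 [1000]: (0 OR ((0 IMPLIES 1) IMPLIES (NOT 0 AND 0))) -> 0
  row 9 [1001]: (1 OR ((0 IMPLIES 1) IMPLIES (NOT 0 AND 0))) -> 1
  row 10 [1010]: (0 OR ((0 IMPLIES 1) IMPLIES (NOT 1 AND 1))) -> 0
  row 11 [1011]: (1 OR ((0 IMPLIES 1) IMPLIES (NOT 1 AND 1))) -> 1
  row 12 [1100]: (0 OR ((1 IMPLIES 1) IMPLIES (NOT 0 AND 0))) -> 0
  row 13 [1101]: (1 OR ((1 IMPLIES 1) IMPLIES (NOT 0 AND 0))) -> 1
  row 14 [1110]: (0 OR ((1 IMPLIES 1) IMPLIES (NOT 1 AND 1))) -> 0
  row 15 [1111]: (1 OR ((1 IMPLIES 1) IMPLIES (NOT 1 AND 1))) -> 1
Full result column, 4 rows per line (P1,P2 fixed per line; P3,P4 runs 00..11 left to right):
  rows 0-3 [P1,P2=00]: 0101  = hex 5
  rows 4-7 [P1,P2=01]: 1111  = hex F
  rows 8-11 [P1,P2=10]: 0101  = hex 5
  rows 12-15 [P1,P2=11]: 0101  = hex 5
Output column (row 0 .. row 15) = 0101111101010101
Output column grouped in 4s = 0101 1111 0101 0101 = 0x5F55
Convert to decimal digit by digit (value = value*16 + digit):
  5 -> 5
  5*16 + 15 (F) = 95
  95*16 + 5 = 1525
  1525*16 + 5 = 24405
Decimal = 24405

24405


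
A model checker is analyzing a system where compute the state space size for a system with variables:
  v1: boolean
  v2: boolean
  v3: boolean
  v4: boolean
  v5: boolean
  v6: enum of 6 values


State space = product of domain sizes of all variables.
Domain sizes:
  v1 (boolean): 2
  v2 (boolean): 2
  v3 (boolean): 2
  v4 (boolean): 2
  v5 (boolean): 2
  v6 (enum of 6 values): 6
Product = 2 * 2 * 2 * 2 * 2 * 6 = 192

192


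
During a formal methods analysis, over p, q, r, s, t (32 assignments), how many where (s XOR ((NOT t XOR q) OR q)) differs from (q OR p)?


F1 = (s XOR ((NOT t XOR q) OR q))
F2 = (q OR p)
Evaluate both on each of 32 rows (bits = p,q,r,s,t):
  row 0 [00000]: F1=1 F2=0 (differ) -> 1
  row 1 [00001]: F1=0 F2=0 -> 0
  row 2 [00010]: F1=0 F2=0 -> 0
  row 3 [00011]: F1=1 F2=0 (differ) -> 1
  row 4 [00100]: F1=1 F2=0 (differ) -> 1
  row 5 [00101]: F1=0 F2=0 -> 0
  row 6 [00110]: F1=0 F2=0 -> 0
  row 7 [00111]: F1=1 F2=0 (differ) -> 1
  row 8 [01000]: F1=1 F2=1 -> 0
  row 9 [01001]: F1=1 F2=1 -> 0
  row 10 [01010]: F1=0 F2=1 (differ) -> 1
  row 11 [01011]: F1=0 F2=1 (differ) -> 1
  row 12 [01100]: F1=1 F2=1 -> 0
  row 13 [01101]: F1=1 F2=1 -> 0
  row 14 [01110]: F1=0 F2=1 (differ) -> 1
  row 15 [01111]: F1=0 F2=1 (differ) -> 1
  row 16 [10000]: F1=1 F2=1 -> 0
  row 17 [10001]: F1=0 F2=1 (differ) -> 1
  row 18 [10010]: F1=0 F2=1 (differ) -> 1
  row 19 [10011]: F1=1 F2=1 -> 0
  row 20 [10100]: F1=1 F2=1 -> 0
  row 21 [10101]: F1=0 F2=1 (differ) -> 1
  row 22 [10110]: F1=0 F2=1 (differ) -> 1
  row 23 [10111]: F1=1 F2=1 -> 0
  row 24 [11000]: F1=1 F2=1 -> 0
  row 25 [11001]: F1=1 F2=1 -> 0
  row 26 [11010]: F1=0 F2=1 (differ) -> 1
  row 27 [11011]: F1=0 F2=1 (differ) -> 1
  row 28 [11100]: F1=1 F2=1 -> 0
  row 29 [11101]: F1=1 F2=1 -> 0
  row 30 [11110]: F1=0 F2=1 (differ) -> 1
  row 31 [11111]: F1=0 F2=1 (differ) -> 1
Full result column, 8 rows per line (p,q fixed per line; r,s,t runs 000..111 left to right):
  rows 0-7 [p,q=00]: 10011001  (ones: 4)
  rows 8-15 [p,q=01]: 00110011  (ones: 4)
  rows 16-23 [p,q=10]: 01100110  (ones: 4)
  rows 24-31 [p,q=11]: 00110011  (ones: 4)
Disagreements = 4+4+4+4 = 16

16


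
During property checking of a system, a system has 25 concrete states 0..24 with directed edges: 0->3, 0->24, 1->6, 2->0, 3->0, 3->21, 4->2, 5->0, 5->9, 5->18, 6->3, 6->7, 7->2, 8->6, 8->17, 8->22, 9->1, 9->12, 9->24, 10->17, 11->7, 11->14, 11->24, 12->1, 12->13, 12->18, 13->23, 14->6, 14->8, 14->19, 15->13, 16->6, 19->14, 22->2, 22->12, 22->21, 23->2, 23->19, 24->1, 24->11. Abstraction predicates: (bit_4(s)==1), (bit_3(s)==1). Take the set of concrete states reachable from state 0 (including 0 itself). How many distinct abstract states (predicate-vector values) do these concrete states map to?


BFS from 0:
Concrete reachable: {0, 1, 2, 3, 6, 7, 8, 11, 12, 13, 14, 17, 18, 19, 21, 22, 23, 24}
Abstract via predicates (bit_4(s)==1), (bit_3(s)==1):
  (0,0) <- {0, 1, 2, 3, 6, 7}
  (0,1) <- {8, 11, 12, 13, 14}
  (1,0) <- {17, 18, 19, 21, 22, 23}
  (1,1) <- {24}
Distinct abstract states = 4

4


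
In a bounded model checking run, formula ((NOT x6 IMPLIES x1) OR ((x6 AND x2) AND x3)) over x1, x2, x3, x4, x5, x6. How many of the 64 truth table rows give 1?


Formula: ((NOT x6 IMPLIES x1) OR ((x6 AND x2) AND x3)) over 6 vars (64 rows)
Evaluate each row (x1, x2, x3, x4, x5, x6 as bits, MSB first):
  row 0 [000000]: ((NOT 0 IMPLIES 0) OR ((0 AND 0) AND 0)) -> 0
  row 1 [000001]: ((NOT 1 IMPLIES 0) OR ((1 AND 0) AND 0)) -> 1
  row 2 [000010]: ((NOT 0 IMPLIES 0) OR ((0 AND 0) AND 0)) -> 0
  row 3 [000011]: ((NOT 1 IMPLIES 0) OR ((1 AND 0) AND 0)) -> 1
  row 4 [000100]: ((NOT 0 IMPLIES 0) OR ((0 AND 0) AND 0)) -> 0
  (every remaining row is evaluated the same way; all 64 results are listed next)
Full result column, 8 rows per line (x1,x2,x3 fixed per line; x4,x5,x6 runs 000..111 left to right):
  rows 0-7 [x1,x2,x3=000]: 01010101  (ones: 4)
  rows 8-15 [x1,x2,x3=001]: 01010101  (ones: 4)
  rows 16-23 [x1,x2,x3=010]: 01010101  (ones: 4)
  rows 24-31 [x1,x2,x3=011]: 01010101  (ones: 4)
  rows 32-39 [x1,x2,x3=100]: 11111111  (ones: 8)
  rows 40-47 [x1,x2,x3=101]: 11111111  (ones: 8)
  rows 48-55 [x1,x2,x3=110]: 11111111  (ones: 8)
  rows 56-63 [x1,x2,x3=111]: 11111111  (ones: 8)
Count of 1-rows = 4+4+4+4+8+8+8+8 = 48

48


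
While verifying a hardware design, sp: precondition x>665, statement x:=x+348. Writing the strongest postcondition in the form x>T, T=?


Formula: sp(P, x:=E) = exists old_x. (x = E[old_x/x]) AND P[old_x/x] (old_x is the value of x before the assignment; eliminate old_x by solving x = E[old_x/x] for old_x)
Step 1: Precondition P: x>665, i.e. old_x > 665
Step 2: Assignment gives x = old_x + 348, so old_x = x - 348
Step 3: Substitute into P: x - 348 > 665
Step 4: Simplify: x > 665+348 = 1013

1013


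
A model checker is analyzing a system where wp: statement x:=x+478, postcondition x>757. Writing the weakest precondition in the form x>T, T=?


Formula: wp(x:=E, P) = P[E/x] (substitute E for x in postcondition)
Step 1: Postcondition: x>757
Step 2: Substitute x+478 for x: x+478>757
Step 3: Solve for x: x > 757-478 = 279

279


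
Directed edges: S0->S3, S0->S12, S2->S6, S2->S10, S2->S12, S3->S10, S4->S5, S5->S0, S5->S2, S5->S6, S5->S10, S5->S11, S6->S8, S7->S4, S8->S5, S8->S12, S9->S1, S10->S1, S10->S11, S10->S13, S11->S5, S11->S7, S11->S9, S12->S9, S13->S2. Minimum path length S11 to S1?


BFS layer-by-layer from S11:
  dist 0: {S11}
  dist 1: {S5, S7, S9}
  dist 2: {S0, S1, S2, S4, S6, S10}
  -> S1 reached at distance 2
Shortest path length = 2

2


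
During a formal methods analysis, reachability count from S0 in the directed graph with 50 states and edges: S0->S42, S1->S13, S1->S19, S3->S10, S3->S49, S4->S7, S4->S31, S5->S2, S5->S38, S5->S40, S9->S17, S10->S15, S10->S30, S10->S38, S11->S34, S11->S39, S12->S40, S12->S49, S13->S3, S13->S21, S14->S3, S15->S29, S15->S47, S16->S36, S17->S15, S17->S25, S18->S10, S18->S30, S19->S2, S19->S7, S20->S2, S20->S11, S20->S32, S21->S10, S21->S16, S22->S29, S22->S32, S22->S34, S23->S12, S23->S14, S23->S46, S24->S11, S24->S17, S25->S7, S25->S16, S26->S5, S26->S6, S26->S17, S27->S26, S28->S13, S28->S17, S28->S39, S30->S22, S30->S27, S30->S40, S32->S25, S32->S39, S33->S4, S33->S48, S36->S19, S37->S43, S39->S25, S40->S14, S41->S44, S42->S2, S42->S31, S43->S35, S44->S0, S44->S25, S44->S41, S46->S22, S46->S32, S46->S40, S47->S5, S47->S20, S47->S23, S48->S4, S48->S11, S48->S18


BFS from S0:
  layer 0: {S0}
  layer 1: {S42}
  layer 2: {S2, S31}
Reachable set: {S0, S2, S31, S42}
Count = 4

4


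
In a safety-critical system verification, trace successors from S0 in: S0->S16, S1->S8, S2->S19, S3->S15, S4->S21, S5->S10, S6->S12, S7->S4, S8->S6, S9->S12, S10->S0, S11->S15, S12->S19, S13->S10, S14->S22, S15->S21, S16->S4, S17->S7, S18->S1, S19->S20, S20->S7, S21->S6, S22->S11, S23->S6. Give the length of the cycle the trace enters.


Trace from S0 until a state repeats:
  S0 -> S16 -> S4 -> S21 -> S6 -> S12 -> S19 -> S20 -> S7 -> S4
S4 first seen at step 2, revisited at step 9.
Cycle length = 9 - 2 = 7

7


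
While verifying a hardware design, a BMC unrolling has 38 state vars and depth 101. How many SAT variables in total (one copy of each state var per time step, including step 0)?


BMC unrolls to depth k, creating one copy of each state var for steps 0..k.
Step count = 101 + 1 = 102 (steps 0 through 101)
Vars per step = 38
Total = 38 * 102 = 3876

3876


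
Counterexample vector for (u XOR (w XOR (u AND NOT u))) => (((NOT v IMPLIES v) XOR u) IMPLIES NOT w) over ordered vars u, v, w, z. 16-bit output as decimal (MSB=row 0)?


F1 = (u XOR (w XOR (u AND NOT u)))
F2 = (((NOT v IMPLIES v) XOR u) IMPLIES NOT w)
Counterexample to F1=>F2 is where F1=1 and F2=0.
Evaluate each row (bits = u,v,w,z, MSB first):
  row 0 [0000]: F1=0 F2=1 -> F1&~F2 -> 0
  row 1 [0001]: F1=0 F2=1 -> F1&~F2 -> 0
  row 2 [0010]: F1=1 F2=1 -> F1&~F2 -> 0
  row 3 [0011]: F1=1 F2=1 -> F1&~F2 -> 0
  row 4 [0100]: F1=0 F2=1 -> F1&~F2 -> 0
  row 5 [0101]: F1=0 F2=1 -> F1&~F2 -> 0
  row 6 [0110]: F1=1 F2=0 -> F1&~F2 -> 1
  row 7 [0111]: F1=1 F2=0 -> F1&~F2 -> 1
  row 8 [1000]: F1=1 F2=1 -> F1&~F2 -> 0
  row 9 [1001]: F1=1 F2=1 -> F1&~F2 -> 0
  row 10 [1010]: F1=0 F2=0 -> F1&~F2 -> 0
  row 11 [1011]: F1=0 F2=0 -> F1&~F2 -> 0
  row 12 [1100]: F1=1 F2=1 -> F1&~F2 -> 0
  row 13 [1101]: F1=1 F2=1 -> F1&~F2 -> 0
  row 14 [1110]: F1=0 F2=1 -> F1&~F2 -> 0
  row 15 [1111]: F1=0 F2=1 -> F1&~F2 -> 0
Full result column, 4 rows per line (u,v fixed per line; w,z runs 00..11 left to right):
  rows 0-3 [u,v=00]: 0000  = hex 0
  rows 4-7 [u,v=01]: 0011  = hex 3
  rows 8-11 [u,v=10]: 0000  = hex 0
  rows 12-15 [u,v=11]: 0000  = hex 0
Counterexample vector (row 0 .. row 15) = 0000001100000000
Output column grouped in 4s = 0000 0011 0000 0000 = 0x0300
Convert to decimal digit by digit (value = value*16 + digit):
  0 -> 0
  0*16 + 3 = 3
  3*16 + 0 = 48
  48*16 + 0 = 768
Decimal = 768

768


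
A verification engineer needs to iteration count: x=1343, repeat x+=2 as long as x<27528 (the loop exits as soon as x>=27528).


Step 1: x goes from 1343 toward 27528 by 2; the body runs while x<27528, so iterations = ceil((bound-start)/step)
Step 2: Distance=26185
Step 3: ceil(26185/2)=13093

13093


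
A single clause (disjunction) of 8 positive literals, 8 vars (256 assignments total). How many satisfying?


Step 1: Total=2^8=256
Step 2: Unsat when all 8 false: 2^0=1
Step 3: Sat=256-1=255

255


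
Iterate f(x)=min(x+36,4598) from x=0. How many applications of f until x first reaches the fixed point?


Step 1: x=0, cap=4598, increment=36
Step 2: x grows by 36 each step until capped at 4598; fixed point is x=4598
Step 3: iterations = ceil(4598/36) = 128

128


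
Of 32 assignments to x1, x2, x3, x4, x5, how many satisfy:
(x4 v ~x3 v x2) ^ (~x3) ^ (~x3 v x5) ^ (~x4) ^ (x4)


CNF with 5 clauses over 5 vars (32 assignments).
An assignment satisfies CNF iff every clause has >=1 true literal.
Check each row (bits = x1,x2,x3,x4,x5; clause T/F shown):
  row 0 [00000]: clauses=TTTTF -> 0
  row 1 [00001]: clauses=TTTTF -> 0
  row 2 [00010]: clauses=TTTFT -> 0
  row 3 [00011]: clauses=TTTFT -> 0
  row 4 [00100]: clauses=FFFTF -> 0
  row 5 [00101]: clauses=FFTTF -> 0
  row 6 [00110]: clauses=TFFFT -> 0
  row 7 [00111]: clauses=TFTFT -> 0
  row 8 [01000]: clauses=TTTTF -> 0
  row 9 [01001]: clauses=TTTTF -> 0
  row 10 [01010]: clauses=TTTFT -> 0
  row 11 [01011]: clauses=TTTFT -> 0
  row 12 [01100]: clauses=TFFTF -> 0
  row 13 [01101]: clauses=TFTTF -> 0
  row 14 [01110]: clauses=TFFFT -> 0
  row 15 [01111]: clauses=TFTFT -> 0
  row 16 [10000]: clauses=TTTTF -> 0
  row 17 [10001]: clauses=TTTTF -> 0
  row 18 [10010]: clauses=TTTFT -> 0
  row 19 [10011]: clauses=TTTFT -> 0
  row 20 [10100]: clauses=FFFTF -> 0
  row 21 [10101]: clauses=FFTTF -> 0
  row 22 [10110]: clauses=TFFFT -> 0
  row 23 [10111]: clauses=TFTFT -> 0
  row 24 [11000]: clauses=TTTTF -> 0
  row 25 [11001]: clauses=TTTTF -> 0
  row 26 [11010]: clauses=TTTFT -> 0
  row 27 [11011]: clauses=TTTFT -> 0
  row 28 [11100]: clauses=TFFTF -> 0
  row 29 [11101]: clauses=TFTTF -> 0
  row 30 [11110]: clauses=TFFFT -> 0
  row 31 [11111]: clauses=TFTFT -> 0
Full result column, 8 rows per line (x1,x2 fixed per line; x3,x4,x5 runs 000..111 left to right):
  rows 0-7 [x1,x2=00]: 00000000  (ones: 0)
  rows 8-15 [x1,x2=01]: 00000000  (ones: 0)
  rows 16-23 [x1,x2=10]: 00000000  (ones: 0)
  rows 24-31 [x1,x2=11]: 00000000  (ones: 0)
Satisfying assignments = 0+0+0+0 = 0

0


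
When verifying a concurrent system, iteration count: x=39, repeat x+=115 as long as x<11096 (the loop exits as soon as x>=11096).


Step 1: x goes from 39 toward 11096 by 115; the body runs while x<11096, so iterations = ceil((bound-start)/step)
Step 2: Distance=11057
Step 3: ceil(11057/115)=97

97


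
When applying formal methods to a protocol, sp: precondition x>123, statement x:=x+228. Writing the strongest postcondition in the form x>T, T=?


Formula: sp(P, x:=E) = exists old_x. (x = E[old_x/x]) AND P[old_x/x] (old_x is the value of x before the assignment; eliminate old_x by solving x = E[old_x/x] for old_x)
Step 1: Precondition P: x>123, i.e. old_x > 123
Step 2: Assignment gives x = old_x + 228, so old_x = x - 228
Step 3: Substitute into P: x - 228 > 123
Step 4: Simplify: x > 123+228 = 351

351


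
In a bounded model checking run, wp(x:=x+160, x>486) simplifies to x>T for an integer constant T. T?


Formula: wp(x:=E, P) = P[E/x] (substitute E for x in postcondition)
Step 1: Postcondition: x>486
Step 2: Substitute x+160 for x: x+160>486
Step 3: Solve for x: x > 486-160 = 326

326


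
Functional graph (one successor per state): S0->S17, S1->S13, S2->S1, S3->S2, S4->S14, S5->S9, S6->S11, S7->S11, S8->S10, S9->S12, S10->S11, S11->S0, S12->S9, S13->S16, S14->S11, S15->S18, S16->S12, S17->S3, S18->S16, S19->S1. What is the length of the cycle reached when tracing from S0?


Trace from S0 until a state repeats:
  S0 -> S17 -> S3 -> S2 -> S1 -> S13 -> S16 -> S12 -> S9 -> S12
S12 first seen at step 7, revisited at step 9.
Cycle length = 9 - 7 = 2

2


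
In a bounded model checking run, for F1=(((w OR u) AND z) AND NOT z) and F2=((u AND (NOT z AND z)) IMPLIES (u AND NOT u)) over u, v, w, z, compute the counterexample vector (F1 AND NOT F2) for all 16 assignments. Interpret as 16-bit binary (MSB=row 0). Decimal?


F1 = (((w OR u) AND z) AND NOT z)
F2 = ((u AND (NOT z AND z)) IMPLIES (u AND NOT u))
Counterexample to F1=>F2 is where F1=1 and F2=0.
Evaluate each row (bits = u,v,w,z, MSB first):
  row 0 [0000]: F1=0 F2=1 -> F1&~F2 -> 0
  row 1 [0001]: F1=0 F2=1 -> F1&~F2 -> 0
  row 2 [0010]: F1=0 F2=1 -> F1&~F2 -> 0
  row 3 [0011]: F1=0 F2=1 -> F1&~F2 -> 0
  row 4 [0100]: F1=0 F2=1 -> F1&~F2 -> 0
  row 5 [0101]: F1=0 F2=1 -> F1&~F2 -> 0
  row 6 [0110]: F1=0 F2=1 -> F1&~F2 -> 0
  row 7 [0111]: F1=0 F2=1 -> F1&~F2 -> 0
  row 8 [1000]: F1=0 F2=1 -> F1&~F2 -> 0
  row 9 [1001]: F1=0 F2=1 -> F1&~F2 -> 0
  row 10 [1010]: F1=0 F2=1 -> F1&~F2 -> 0
  row 11 [1011]: F1=0 F2=1 -> F1&~F2 -> 0
  row 12 [1100]: F1=0 F2=1 -> F1&~F2 -> 0
  row 13 [1101]: F1=0 F2=1 -> F1&~F2 -> 0
  row 14 [1110]: F1=0 F2=1 -> F1&~F2 -> 0
  row 15 [1111]: F1=0 F2=1 -> F1&~F2 -> 0
Full result column, 4 rows per line (u,v fixed per line; w,z runs 00..11 left to right):
  rows 0-3 [u,v=00]: 0000  = hex 0
  rows 4-7 [u,v=01]: 0000  = hex 0
  rows 8-11 [u,v=10]: 0000  = hex 0
  rows 12-15 [u,v=11]: 0000  = hex 0
Counterexample vector (row 0 .. row 15) = 0000000000000000
Output column grouped in 4s = 0000 0000 0000 0000 = 0x0000
Convert to decimal digit by digit (value = value*16 + digit):
  0 -> 0
  0*16 + 0 = 0
  0*16 + 0 = 0
  0*16 + 0 = 0
Decimal = 0

0


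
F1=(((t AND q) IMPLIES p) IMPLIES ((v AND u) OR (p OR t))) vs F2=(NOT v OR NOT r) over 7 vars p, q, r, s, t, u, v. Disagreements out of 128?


F1 = (((t AND q) IMPLIES p) IMPLIES ((v AND u) OR (p OR t)))
F2 = (NOT v OR NOT r)
Evaluate both on each of 128 rows (bits = p,q,r,s,t,u,v):
  row 0 [0000000]: F1=0 F2=1 (differ) -> 1
  row 1 [0000001]: F1=0 F2=1 (differ) -> 1
  row 2 [0000010]: F1=0 F2=1 (differ) -> 1
  row 3 [0000011]: F1=1 F2=1 -> 0
  row 4 [0000100]: F1=1 F2=1 -> 0
  (every remaining row is evaluated the same way; all 128 results are listed next)
Full result column, 8 rows per line (p,q,r,s fixed per line; t,u,v runs 000..111 left to right):
  rows 0-7 [p,q,r,s=0000]: 11100000  (ones: 3)
  rows 8-15 [p,q,r,s=0001]: 11100000  (ones: 3)
  rows 16-23 [p,q,r,s=0010]: 10110101  (ones: 5)
  rows 24-31 [p,q,r,s=0011]: 10110101  (ones: 5)
  rows 32-39 [p,q,r,s=0100]: 11100000  (ones: 3)
  rows 40-47 [p,q,r,s=0101]: 11100000  (ones: 3)
  rows 48-55 [p,q,r,s=0110]: 10110101  (ones: 5)
  rows 56-63 [p,q,r,s=0111]: 10110101  (ones: 5)
  rows 64-71 [p,q,r,s=1000]: 00000000  (ones: 0)
  rows 72-79 [p,q,r,s=1001]: 00000000  (ones: 0)
  rows 80-87 [p,q,r,s=1010]: 01010101  (ones: 4)
  rows 88-95 [p,q,r,s=1011]: 01010101  (ones: 4)
  rows 96-103 [p,q,r,s=1100]: 00000000  (ones: 0)
  rows 104-111 [p,q,r,s=1101]: 00000000  (ones: 0)
  rows 112-119 [p,q,r,s=1110]: 01010101  (ones: 4)
  rows 120-127 [p,q,r,s=1111]: 01010101  (ones: 4)
Disagreements = 3+3+5+5+3+3+5+5+0+0+4+4+0+0+4+4 = 48

48


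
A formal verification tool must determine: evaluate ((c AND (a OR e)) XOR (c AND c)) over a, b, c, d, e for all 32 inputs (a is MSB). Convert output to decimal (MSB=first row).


Formula: ((c AND (a OR e)) XOR (c AND c)) over a, b, c, d, e (32 rows)
Evaluate each row (bits = a,b,c,d,e, MSB first):
  row 0 [00000]: ((0 AND (0 OR 0)) XOR (0 AND 0)) -> 0
  row 1 [00001]: ((0 AND (0 OR 1)) XOR (0 AND 0)) -> 0
  row 2 [00010]: ((0 AND (0 OR 0)) XOR (0 AND 0)) -> 0
  row 3 [00011]: ((0 AND (0 OR 1)) XOR (0 AND 0)) -> 0
  row 4 [00100]: ((1 AND (0 OR 0)) XOR (1 AND 1)) -> 1
  row 5 [00101]: ((1 AND (0 OR 1)) XOR (1 AND 1)) -> 0
  row 6 [00110]: ((1 AND (0 OR 0)) XOR (1 AND 1)) -> 1
  row 7 [00111]: ((1 AND (0 OR 1)) XOR (1 AND 1)) -> 0
  row 8 [01000]: ((0 AND (0 OR 0)) XOR (0 AND 0)) -> 0
  row 9 [01001]: ((0 AND (0 OR 1)) XOR (0 AND 0)) -> 0
  row 10 [01010]: ((0 AND (0 OR 0)) XOR (0 AND 0)) -> 0
  row 11 [01011]: ((0 AND (0 OR 1)) XOR (0 AND 0)) -> 0
  row 12 [01100]: ((1 AND (0 OR 0)) XOR (1 AND 1)) -> 1
  row 13 [01101]: ((1 AND (0 OR 1)) XOR (1 AND 1)) -> 0
  row 14 [01110]: ((1 AND (0 OR 0)) XOR (1 AND 1)) -> 1
  row 15 [01111]: ((1 AND (0 OR 1)) XOR (1 AND 1)) -> 0
  row 16 [10000]: ((0 AND (1 OR 0)) XOR (0 AND 0)) -> 0
  row 17 [10001]: ((0 AND (1 OR 1)) XOR (0 AND 0)) -> 0
  row 18 [10010]: ((0 AND (1 OR 0)) XOR (0 AND 0)) -> 0
  row 19 [10011]: ((0 AND (1 OR 1)) XOR (0 AND 0)) -> 0
  row 20 [10100]: ((1 AND (1 OR 0)) XOR (1 AND 1)) -> 0
  row 21 [10101]: ((1 AND (1 OR 1)) XOR (1 AND 1)) -> 0
  row 22 [10110]: ((1 AND (1 OR 0)) XOR (1 AND 1)) -> 0
  row 23 [10111]: ((1 AND (1 OR 1)) XOR (1 AND 1)) -> 0
  row 24 [11000]: ((0 AND (1 OR 0)) XOR (0 AND 0)) -> 0
  row 25 [11001]: ((0 AND (1 OR 1)) XOR (0 AND 0)) -> 0
  row 26 [11010]: ((0 AND (1 OR 0)) XOR (0 AND 0)) -> 0
  row 27 [11011]: ((0 AND (1 OR 1)) XOR (0 AND 0)) -> 0
  row 28 [11100]: ((1 AND (1 OR 0)) XOR (1 AND 1)) -> 0
  row 29 [11101]: ((1 AND (1 OR 1)) XOR (1 AND 1)) -> 0
  row 30 [11110]: ((1 AND (1 OR 0)) XOR (1 AND 1)) -> 0
  row 31 [11111]: ((1 AND (1 OR 1)) XOR (1 AND 1)) -> 0
Full result column, 4 rows per line (a,b,c fixed per line; d,e runs 00..11 left to right):
  rows 0-3 [a,b,c=000]: 0000  = hex 0
  rows 4-7 [a,b,c=001]: 1010  = hex A
  rows 8-11 [a,b,c=010]: 0000  = hex 0
  rows 12-15 [a,b,c=011]: 1010  = hex A
  rows 16-19 [a,b,c=100]: 0000  = hex 0
  rows 20-23 [a,b,c=101]: 0000  = hex 0
  rows 24-27 [a,b,c=110]: 0000  = hex 0
  rows 28-31 [a,b,c=111]: 0000  = hex 0
Output column (row 0 .. row 31) = 00001010000010100000000000000000
Output column grouped in 4s = 0000 1010 0000 1010 0000 0000 0000 0000 = 0x0A0A0000
Convert to decimal digit by digit (value = value*16 + digit):
  0 -> 0
  0*16 + 10 (A) = 10
  10*16 + 0 = 160
  160*16 + 10 (A) = 2570
  2570*16 + 0 = 41120
  41120*16 + 0 = 657920
  657920*16 + 0 = 10526720
  10526720*16 + 0 = 168427520
Decimal = 168427520

168427520


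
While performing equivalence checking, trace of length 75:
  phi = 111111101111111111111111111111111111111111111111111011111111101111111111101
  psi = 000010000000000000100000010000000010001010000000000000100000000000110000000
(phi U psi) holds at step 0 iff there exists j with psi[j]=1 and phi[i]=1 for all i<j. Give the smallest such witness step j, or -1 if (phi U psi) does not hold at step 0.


(phi U psi) at 0: need smallest j with psi[j]=1 and phi[i]=1 for all i in [0,j).
Scan from step 0:
  step 0: phi=1, psi=0 -> continue
  step 1: phi=1, psi=0 -> continue
  step 2: phi=1, psi=0 -> continue
  step 3: phi=1, psi=0 -> continue
  step 4: psi=1 and phi held for [0,4) -> witness found
Witness step = 4

4


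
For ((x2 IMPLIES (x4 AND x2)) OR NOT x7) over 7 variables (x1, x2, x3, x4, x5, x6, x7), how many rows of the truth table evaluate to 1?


Formula: ((x2 IMPLIES (x4 AND x2)) OR NOT x7) over 7 vars (128 rows)
Evaluate each row (x1, x2, x3, x4, x5, x6, x7 as bits, MSB first):
  row 0 [0000000]: ((0 IMPLIES (0 AND 0)) OR NOT 0) -> 1
  row 1 [0000001]: ((0 IMPLIES (0 AND 0)) OR NOT 1) -> 1
  row 2 [0000010]: ((0 IMPLIES (0 AND 0)) OR NOT 0) -> 1
  row 3 [0000011]: ((0 IMPLIES (0 AND 0)) OR NOT 1) -> 1
  row 4 [0000100]: ((0 IMPLIES (0 AND 0)) OR NOT 0) -> 1
  (every remaining row is evaluated the same way; all 128 results are listed next)
Full result column, 8 rows per line (x1,x2,x3,x4 fixed per line; x5,x6,x7 runs 000..111 left to right):
  rows 0-7 [x1,x2,x3,x4=0000]: 11111111  (ones: 8)
  rows 8-15 [x1,x2,x3,x4=0001]: 11111111  (ones: 8)
  rows 16-23 [x1,x2,x3,x4=0010]: 11111111  (ones: 8)
  rows 24-31 [x1,x2,x3,x4=0011]: 11111111  (ones: 8)
  rows 32-39 [x1,x2,x3,x4=0100]: 10101010  (ones: 4)
  rows 40-47 [x1,x2,x3,x4=0101]: 11111111  (ones: 8)
  rows 48-55 [x1,x2,x3,x4=0110]: 10101010  (ones: 4)
  rows 56-63 [x1,x2,x3,x4=0111]: 11111111  (ones: 8)
  rows 64-71 [x1,x2,x3,x4=1000]: 11111111  (ones: 8)
  rows 72-79 [x1,x2,x3,x4=1001]: 11111111  (ones: 8)
  rows 80-87 [x1,x2,x3,x4=1010]: 11111111  (ones: 8)
  rows 88-95 [x1,x2,x3,x4=1011]: 11111111  (ones: 8)
  rows 96-103 [x1,x2,x3,x4=1100]: 10101010  (ones: 4)
  rows 104-111 [x1,x2,x3,x4=1101]: 11111111  (ones: 8)
  rows 112-119 [x1,x2,x3,x4=1110]: 10101010  (ones: 4)
  rows 120-127 [x1,x2,x3,x4=1111]: 11111111  (ones: 8)
Count of 1-rows = 8+8+8+8+4+8+4+8+8+8+8+8+4+8+4+8 = 112

112


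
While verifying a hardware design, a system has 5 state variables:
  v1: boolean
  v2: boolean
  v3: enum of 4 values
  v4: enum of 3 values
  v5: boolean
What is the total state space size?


State space = product of domain sizes of all variables.
Domain sizes:
  v1 (boolean): 2
  v2 (boolean): 2
  v3 (enum of 4 values): 4
  v4 (enum of 3 values): 3
  v5 (boolean): 2
Product = 2 * 2 * 4 * 3 * 2 = 96

96


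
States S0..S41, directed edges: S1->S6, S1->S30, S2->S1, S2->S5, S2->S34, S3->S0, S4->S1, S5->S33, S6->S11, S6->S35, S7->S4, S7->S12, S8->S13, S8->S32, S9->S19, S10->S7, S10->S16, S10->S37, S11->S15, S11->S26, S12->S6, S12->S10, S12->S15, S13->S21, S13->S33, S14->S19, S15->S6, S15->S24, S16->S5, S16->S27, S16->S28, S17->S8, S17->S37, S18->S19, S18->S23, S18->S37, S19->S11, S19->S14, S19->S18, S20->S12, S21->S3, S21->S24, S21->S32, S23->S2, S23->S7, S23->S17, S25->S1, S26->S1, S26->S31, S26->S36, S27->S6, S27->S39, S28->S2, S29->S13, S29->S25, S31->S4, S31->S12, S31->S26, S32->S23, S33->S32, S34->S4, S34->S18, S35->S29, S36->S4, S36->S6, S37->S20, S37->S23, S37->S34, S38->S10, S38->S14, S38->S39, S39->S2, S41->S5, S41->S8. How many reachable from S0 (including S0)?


BFS from S0:
  layer 0: {S0}
Reachable set: {S0}
Count = 1

1


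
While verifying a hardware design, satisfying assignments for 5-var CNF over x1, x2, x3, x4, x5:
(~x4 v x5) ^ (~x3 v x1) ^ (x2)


CNF with 3 clauses over 5 vars (32 assignments).
An assignment satisfies CNF iff every clause has >=1 true literal.
Check each row (bits = x1,x2,x3,x4,x5; clause T/F shown):
  row 0 [00000]: clauses=TTF -> 0
  row 1 [00001]: clauses=TTF -> 0
  row 2 [00010]: clauses=FTF -> 0
  row 3 [00011]: clauses=TTF -> 0
  row 4 [00100]: clauses=TFF -> 0
  row 5 [00101]: clauses=TFF -> 0
  row 6 [00110]: clauses=FFF -> 0
  row 7 [00111]: clauses=TFF -> 0
  row 8 [01000]: clauses=TTT -> 1
  row 9 [01001]: clauses=TTT -> 1
  row 10 [01010]: clauses=FTT -> 0
  row 11 [01011]: clauses=TTT -> 1
  row 12 [01100]: clauses=TFT -> 0
  row 13 [01101]: clauses=TFT -> 0
  row 14 [01110]: clauses=FFT -> 0
  row 15 [01111]: clauses=TFT -> 0
  row 16 [10000]: clauses=TTF -> 0
  row 17 [10001]: clauses=TTF -> 0
  row 18 [10010]: clauses=FTF -> 0
  row 19 [10011]: clauses=TTF -> 0
  row 20 [10100]: clauses=TTF -> 0
  row 21 [10101]: clauses=TTF -> 0
  row 22 [10110]: clauses=FTF -> 0
  row 23 [10111]: clauses=TTF -> 0
  row 24 [11000]: clauses=TTT -> 1
  row 25 [11001]: clauses=TTT -> 1
  row 26 [11010]: clauses=FTT -> 0
  row 27 [11011]: clauses=TTT -> 1
  row 28 [11100]: clauses=TTT -> 1
  row 29 [11101]: clauses=TTT -> 1
  row 30 [11110]: clauses=FTT -> 0
  row 31 [11111]: clauses=TTT -> 1
Full result column, 8 rows per line (x1,x2 fixed per line; x3,x4,x5 runs 000..111 left to right):
  rows 0-7 [x1,x2=00]: 00000000  (ones: 0)
  rows 8-15 [x1,x2=01]: 11010000  (ones: 3)
  rows 16-23 [x1,x2=10]: 00000000  (ones: 0)
  rows 24-31 [x1,x2=11]: 11011101  (ones: 6)
Satisfying assignments = 0+3+0+6 = 9

9
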